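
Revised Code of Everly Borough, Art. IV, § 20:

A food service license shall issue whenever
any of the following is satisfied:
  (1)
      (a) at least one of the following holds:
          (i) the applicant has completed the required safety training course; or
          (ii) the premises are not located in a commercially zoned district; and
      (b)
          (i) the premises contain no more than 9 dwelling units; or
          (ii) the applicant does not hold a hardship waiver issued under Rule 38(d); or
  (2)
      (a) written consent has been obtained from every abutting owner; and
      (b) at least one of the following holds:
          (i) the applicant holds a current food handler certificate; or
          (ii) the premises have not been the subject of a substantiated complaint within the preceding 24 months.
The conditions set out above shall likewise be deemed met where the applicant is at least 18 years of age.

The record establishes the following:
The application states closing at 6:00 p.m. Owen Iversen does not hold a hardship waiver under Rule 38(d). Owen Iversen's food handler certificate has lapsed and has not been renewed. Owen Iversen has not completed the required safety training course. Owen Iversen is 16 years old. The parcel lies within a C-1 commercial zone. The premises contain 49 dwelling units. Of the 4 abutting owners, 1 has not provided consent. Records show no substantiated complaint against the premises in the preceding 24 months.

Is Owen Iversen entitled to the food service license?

No — denied.

(i) safety training — not met.
(ii) not (commercially zoned) — fails.
(a) = F OR F = false.
(i) ≤ 9 units — not met.
(ii) not (hardship waiver) — met.
(b): F OR T → true.
(1) = F AND T = false.
(a) all abutters consent — not met.
(i) food handler cert. — not met.
(ii) no complaint in 24 mo. — satisfied.
(b) = F OR T = true.
So (2) is not satisfied (F AND T).
Overall = F OR F = false.
Exception (age ≥ 18) — not satisfied.
Result: main false OR exception false → false.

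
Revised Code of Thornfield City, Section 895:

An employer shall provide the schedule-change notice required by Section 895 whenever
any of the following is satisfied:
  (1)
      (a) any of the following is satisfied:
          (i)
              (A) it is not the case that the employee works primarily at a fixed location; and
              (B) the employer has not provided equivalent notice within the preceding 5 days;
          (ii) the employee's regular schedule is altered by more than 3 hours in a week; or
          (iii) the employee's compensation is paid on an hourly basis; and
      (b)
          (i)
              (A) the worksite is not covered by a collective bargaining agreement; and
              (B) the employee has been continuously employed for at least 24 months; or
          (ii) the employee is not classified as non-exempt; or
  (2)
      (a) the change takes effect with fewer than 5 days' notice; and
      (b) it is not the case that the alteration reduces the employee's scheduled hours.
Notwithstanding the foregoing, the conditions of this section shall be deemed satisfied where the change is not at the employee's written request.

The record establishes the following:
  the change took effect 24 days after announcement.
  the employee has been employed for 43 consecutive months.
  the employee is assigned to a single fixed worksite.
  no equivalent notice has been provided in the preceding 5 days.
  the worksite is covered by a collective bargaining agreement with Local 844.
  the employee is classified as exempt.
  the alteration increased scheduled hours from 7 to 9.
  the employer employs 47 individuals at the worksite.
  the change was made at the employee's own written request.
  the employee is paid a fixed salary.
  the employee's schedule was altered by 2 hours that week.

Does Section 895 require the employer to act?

No — not required.

(A) not (fixed location) — not satisfied.
(B) no recent notice — satisfied.
(i) = F AND T = false.
(ii) schedule shift > 3h — not met.
(iii) hourly-paid — not met.
(a): F OR F OR F → false.
(A) no CBA — fails.
(B) tenure ≥ 24 mo. — holds.
(i) = F AND T = false.
(ii) not (non-exempt) — satisfied.
(b) = F OR T = true.
So (1) is not satisfied (F AND T).
(a) < 5 days' notice — not met.
(b) not (hours reduced) — satisfied.
(2): F AND T → false.
So Overall is not satisfied (F OR F).
Exception (not employee-requested) — not satisfied.
Result: main false OR exception false → false.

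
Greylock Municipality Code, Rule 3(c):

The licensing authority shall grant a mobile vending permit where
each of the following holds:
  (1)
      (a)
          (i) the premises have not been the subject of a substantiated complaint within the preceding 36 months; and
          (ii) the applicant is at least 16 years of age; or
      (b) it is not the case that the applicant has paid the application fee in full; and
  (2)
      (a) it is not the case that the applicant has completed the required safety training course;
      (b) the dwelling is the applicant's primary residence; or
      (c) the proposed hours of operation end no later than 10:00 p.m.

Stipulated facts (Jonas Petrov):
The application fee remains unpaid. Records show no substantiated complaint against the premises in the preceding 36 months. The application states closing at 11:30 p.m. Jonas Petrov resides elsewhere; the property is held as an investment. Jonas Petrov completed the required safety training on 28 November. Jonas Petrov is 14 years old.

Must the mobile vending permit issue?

No — denied.

(i) no complaint in 36 mo. — holds.
(ii) age ≥ 16 — not met.
(a): T AND F → false.
(b) not (fee paid) — satisfied.
(1) = F OR T = true.
(a) not (safety training) — not met.
(b) primary residence — not satisfied.
(c) closes by 10 p.m. — not met.
(2): F OR F OR F → false.
Overall = T AND F = false.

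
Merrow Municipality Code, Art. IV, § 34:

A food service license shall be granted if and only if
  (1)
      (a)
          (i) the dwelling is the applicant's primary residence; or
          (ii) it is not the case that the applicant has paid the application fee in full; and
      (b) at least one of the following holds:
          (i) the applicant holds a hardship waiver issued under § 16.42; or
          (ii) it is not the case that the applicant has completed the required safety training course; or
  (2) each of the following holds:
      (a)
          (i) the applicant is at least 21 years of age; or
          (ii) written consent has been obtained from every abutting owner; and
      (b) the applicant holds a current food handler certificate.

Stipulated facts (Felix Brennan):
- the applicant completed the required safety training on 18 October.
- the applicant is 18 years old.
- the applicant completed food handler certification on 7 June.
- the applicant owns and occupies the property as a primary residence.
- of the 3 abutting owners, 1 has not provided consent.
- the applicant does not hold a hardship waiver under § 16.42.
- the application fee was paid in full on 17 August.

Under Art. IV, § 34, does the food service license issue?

(i) primary residence — met.
(ii) not (fee paid) — not satisfied.
(a): T OR F → true.
(i) hardship waiver — not satisfied.
(ii) not (safety training) — not met.
(b): F OR F → false.
(1): T AND F → false.
(i) age ≥ 21 — not met.
(ii) all abutters consent — not satisfied.
So (a) is not satisfied (F OR F).
(b) food handler cert. — satisfied.
So (2) is not satisfied (F AND T).
Overall = F OR F = false.

No — denied.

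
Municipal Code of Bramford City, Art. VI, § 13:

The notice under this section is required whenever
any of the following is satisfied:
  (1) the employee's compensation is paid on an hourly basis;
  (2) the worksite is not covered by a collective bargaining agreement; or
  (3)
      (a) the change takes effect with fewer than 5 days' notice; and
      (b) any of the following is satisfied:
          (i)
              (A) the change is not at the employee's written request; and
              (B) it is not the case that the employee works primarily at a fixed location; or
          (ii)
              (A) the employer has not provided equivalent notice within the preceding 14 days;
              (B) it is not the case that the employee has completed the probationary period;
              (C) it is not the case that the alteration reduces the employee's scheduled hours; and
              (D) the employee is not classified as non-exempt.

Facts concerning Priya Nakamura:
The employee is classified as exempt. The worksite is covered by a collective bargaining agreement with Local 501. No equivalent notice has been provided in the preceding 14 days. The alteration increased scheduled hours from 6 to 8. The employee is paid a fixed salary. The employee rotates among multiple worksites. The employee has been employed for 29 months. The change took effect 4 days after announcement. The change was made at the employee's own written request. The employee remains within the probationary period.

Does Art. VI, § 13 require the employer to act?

(1) hourly-paid — fails.
(2) no CBA — not met.
(a) < 5 days' notice — met.
(A) not employee-requested — fails.
(B) not (fixed location) — met.
So (i) is not satisfied (F AND T).
(A) no recent notice — met.
(B) not (past probation) — satisfied.
(C) not (hours reduced) — met.
(D) not (non-exempt) — met.
So (ii) is satisfied (T AND T AND T AND T).
So (b) is satisfied (F OR T).
(3): T AND T → true.
Overall = F OR F OR T = true.

Yes — required.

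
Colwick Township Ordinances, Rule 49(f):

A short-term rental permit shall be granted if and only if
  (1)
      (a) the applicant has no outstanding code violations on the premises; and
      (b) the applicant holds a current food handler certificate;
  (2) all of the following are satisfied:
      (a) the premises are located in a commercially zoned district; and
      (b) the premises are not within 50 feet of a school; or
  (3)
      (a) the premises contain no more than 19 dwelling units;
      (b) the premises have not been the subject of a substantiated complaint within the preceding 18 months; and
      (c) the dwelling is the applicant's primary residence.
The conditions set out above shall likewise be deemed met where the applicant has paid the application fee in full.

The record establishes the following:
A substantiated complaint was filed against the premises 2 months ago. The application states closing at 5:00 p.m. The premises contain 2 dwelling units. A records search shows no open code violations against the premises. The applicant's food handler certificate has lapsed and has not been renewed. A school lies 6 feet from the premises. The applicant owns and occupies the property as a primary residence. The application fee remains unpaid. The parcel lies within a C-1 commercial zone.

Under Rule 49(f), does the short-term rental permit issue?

(a) no code violations — satisfied.
(b) food handler cert. — fails.
(1): T AND F → false.
(a) commercially zoned — satisfied.
(b) ≥50 ft from school — fails.
(2) = T AND F = false.
(a) ≤ 19 units — holds.
(b) no complaint in 18 mo. — fails.
(c) primary residence — met.
So (3) is not satisfied (T AND F AND T).
So Overall is not satisfied (F OR F OR F).
Exception (fee paid) — not satisfied.
Result: main false OR exception false → false.

No — denied.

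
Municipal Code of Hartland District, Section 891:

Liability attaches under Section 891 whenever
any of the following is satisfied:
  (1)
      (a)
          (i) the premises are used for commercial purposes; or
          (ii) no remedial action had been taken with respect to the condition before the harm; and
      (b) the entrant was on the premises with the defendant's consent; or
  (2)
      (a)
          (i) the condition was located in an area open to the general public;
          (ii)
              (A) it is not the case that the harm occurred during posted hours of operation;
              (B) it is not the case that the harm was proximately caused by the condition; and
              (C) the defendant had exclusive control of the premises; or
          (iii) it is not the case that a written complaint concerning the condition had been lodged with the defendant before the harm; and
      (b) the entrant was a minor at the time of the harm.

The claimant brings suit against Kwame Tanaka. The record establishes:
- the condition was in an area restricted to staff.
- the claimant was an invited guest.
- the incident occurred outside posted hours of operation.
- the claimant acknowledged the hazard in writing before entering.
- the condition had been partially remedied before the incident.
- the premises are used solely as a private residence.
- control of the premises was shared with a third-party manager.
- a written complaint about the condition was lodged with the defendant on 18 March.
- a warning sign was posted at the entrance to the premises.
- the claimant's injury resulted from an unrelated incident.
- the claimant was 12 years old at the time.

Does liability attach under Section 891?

(i) commercial use — not satisfied.
(ii) no remedial action — not met.
So (a) is not satisfied (F OR F).
(b) consent to enter — satisfied.
(1) = F AND T = false.
(i) public area — not met.
(A) not (during posted hours) — holds.
(B) not (proximate cause) — met.
(C) exclusive control — fails.
So (ii) is not satisfied (T AND T AND F).
(iii) not (complaint lodged) — not met.
(a) = F OR F OR F = false.
(b) entrant a minor — holds.
(2): F AND T → false.
Overall: F OR F → false.

No — not liable.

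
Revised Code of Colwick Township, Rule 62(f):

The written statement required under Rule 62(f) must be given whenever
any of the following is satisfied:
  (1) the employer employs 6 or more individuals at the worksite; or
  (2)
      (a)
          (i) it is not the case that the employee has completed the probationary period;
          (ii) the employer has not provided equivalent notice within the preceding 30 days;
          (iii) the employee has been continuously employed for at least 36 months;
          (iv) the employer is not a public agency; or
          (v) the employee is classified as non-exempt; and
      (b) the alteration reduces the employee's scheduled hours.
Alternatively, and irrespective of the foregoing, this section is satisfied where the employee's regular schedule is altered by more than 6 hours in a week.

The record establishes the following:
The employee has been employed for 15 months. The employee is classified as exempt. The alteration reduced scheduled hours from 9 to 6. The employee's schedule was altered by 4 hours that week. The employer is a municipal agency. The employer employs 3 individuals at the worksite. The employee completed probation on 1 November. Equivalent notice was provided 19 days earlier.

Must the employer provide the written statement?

No — not required.

(1) ≥ 6 at site — not satisfied.
(i) not (past probation) — fails.
(ii) no recent notice — not met.
(iii) tenure ≥ 36 mo. — fails.
(iv) not (public agency) — fails.
(v) non-exempt — fails.
(a): F OR F OR F OR F OR F → false.
(b) hours reduced — satisfied.
So (2) is not satisfied (F AND T).
Overall: F OR F → false.
Exception (schedule shift > 6h) — not satisfied.
Result: main false OR exception false → false.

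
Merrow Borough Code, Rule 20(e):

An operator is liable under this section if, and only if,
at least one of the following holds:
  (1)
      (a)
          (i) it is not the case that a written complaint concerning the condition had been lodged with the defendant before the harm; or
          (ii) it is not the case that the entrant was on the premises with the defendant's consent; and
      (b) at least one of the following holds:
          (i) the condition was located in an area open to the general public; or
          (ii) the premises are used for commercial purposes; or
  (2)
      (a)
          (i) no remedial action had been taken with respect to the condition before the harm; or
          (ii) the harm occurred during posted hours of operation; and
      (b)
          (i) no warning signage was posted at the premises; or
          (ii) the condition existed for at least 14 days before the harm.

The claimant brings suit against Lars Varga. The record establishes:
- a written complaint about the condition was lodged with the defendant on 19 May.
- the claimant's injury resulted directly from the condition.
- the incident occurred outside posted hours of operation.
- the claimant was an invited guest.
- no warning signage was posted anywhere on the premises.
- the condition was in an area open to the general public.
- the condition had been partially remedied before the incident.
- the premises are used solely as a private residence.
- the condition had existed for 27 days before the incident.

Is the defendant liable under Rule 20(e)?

(i) not (complaint lodged) — not satisfied.
(ii) not (consent to enter) — not met.
(a): F OR F → false.
(i) public area — satisfied.
(ii) commercial use — not met.
So (b) is satisfied (T OR F).
So (1) is not satisfied (F AND T).
(i) no remedial action — not satisfied.
(ii) during posted hours — not satisfied.
So (a) is not satisfied (F OR F).
(i) no signage posted — satisfied.
(ii) condition ≥14 days old — holds.
(b): T OR T → true.
(2) = F AND T = false.
Overall: F OR F → false.

No — not liable.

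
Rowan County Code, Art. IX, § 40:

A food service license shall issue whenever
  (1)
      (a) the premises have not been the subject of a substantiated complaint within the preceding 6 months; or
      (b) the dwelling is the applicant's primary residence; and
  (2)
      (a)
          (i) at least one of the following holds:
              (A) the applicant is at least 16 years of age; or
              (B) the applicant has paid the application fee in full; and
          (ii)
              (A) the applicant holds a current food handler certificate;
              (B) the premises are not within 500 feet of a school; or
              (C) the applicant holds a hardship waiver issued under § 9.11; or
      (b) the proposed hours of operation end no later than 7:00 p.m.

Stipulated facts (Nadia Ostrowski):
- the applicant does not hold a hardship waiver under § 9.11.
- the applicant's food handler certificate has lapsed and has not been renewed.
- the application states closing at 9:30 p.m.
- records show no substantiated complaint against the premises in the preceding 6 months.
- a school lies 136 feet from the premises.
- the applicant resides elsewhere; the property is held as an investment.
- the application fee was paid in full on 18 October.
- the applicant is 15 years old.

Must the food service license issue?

No — denied.

(a) no complaint in 6 mo. — satisfied.
(b) primary residence — not met.
So (1) is satisfied (T OR F).
(A) age ≥ 16 — not satisfied.
(B) fee paid — met.
(i) = F OR T = true.
(A) food handler cert. — not satisfied.
(B) ≥500 ft from school — not met.
(C) hardship waiver — not satisfied.
So (ii) is not satisfied (F OR F OR F).
So (a) is not satisfied (T AND F).
(b) closes by 7 p.m. — not met.
(2): F OR F → false.
Overall: T AND F → false.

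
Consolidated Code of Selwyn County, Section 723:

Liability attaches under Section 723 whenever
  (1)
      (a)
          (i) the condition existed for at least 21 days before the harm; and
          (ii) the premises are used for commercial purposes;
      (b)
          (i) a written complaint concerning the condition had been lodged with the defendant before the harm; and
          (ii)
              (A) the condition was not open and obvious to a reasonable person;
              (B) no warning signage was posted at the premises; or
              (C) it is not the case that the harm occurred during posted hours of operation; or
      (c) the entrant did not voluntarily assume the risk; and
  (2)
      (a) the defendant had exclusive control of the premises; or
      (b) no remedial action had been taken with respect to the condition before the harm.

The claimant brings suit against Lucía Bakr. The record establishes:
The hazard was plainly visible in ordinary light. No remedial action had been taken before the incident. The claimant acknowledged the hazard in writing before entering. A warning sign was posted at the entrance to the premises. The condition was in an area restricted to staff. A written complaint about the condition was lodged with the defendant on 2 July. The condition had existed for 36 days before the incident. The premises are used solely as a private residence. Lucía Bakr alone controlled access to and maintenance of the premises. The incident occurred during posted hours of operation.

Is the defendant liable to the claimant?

No — not liable.

(i) condition ≥21 days old — holds.
(ii) commercial use — not met.
So (a) is not satisfied (T AND F).
(i) complaint lodged — satisfied.
(A) not open/obvious — not satisfied.
(B) no signage posted — fails.
(C) not (during posted hours) — not satisfied.
So (ii) is not satisfied (F OR F OR F).
(b) = T AND F = false.
(c) no assumed risk — fails.
(1) = F OR F OR F = false.
(a) exclusive control — satisfied.
(b) no remedial action — met.
So (2) is satisfied (T OR T).
Overall: F AND T → false.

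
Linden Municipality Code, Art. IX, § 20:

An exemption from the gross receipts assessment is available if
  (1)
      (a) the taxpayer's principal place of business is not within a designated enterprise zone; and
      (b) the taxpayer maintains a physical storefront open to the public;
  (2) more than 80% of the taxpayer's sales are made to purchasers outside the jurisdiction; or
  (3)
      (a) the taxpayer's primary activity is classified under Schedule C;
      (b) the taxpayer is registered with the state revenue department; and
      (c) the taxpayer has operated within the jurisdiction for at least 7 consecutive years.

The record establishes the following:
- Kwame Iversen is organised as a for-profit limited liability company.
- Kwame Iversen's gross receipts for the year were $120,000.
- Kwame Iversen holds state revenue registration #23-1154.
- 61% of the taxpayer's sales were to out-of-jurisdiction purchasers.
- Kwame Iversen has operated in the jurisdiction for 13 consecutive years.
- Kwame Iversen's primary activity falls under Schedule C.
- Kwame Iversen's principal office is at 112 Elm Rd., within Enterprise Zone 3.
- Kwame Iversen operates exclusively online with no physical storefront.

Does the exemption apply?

(a) not (in enterprise zone) — fails.
(b) has storefront — not satisfied.
(1): F AND F → false.
(2) >80% out-of-jur. sales — not met.
(a) Schedule C activity — satisfied.
(b) state-registered — holds.
(c) ≥ 7 yrs in jurisdiction — satisfied.
(3) = T AND T AND T = true.
Overall: F OR F OR T → true.

Yes — exempt.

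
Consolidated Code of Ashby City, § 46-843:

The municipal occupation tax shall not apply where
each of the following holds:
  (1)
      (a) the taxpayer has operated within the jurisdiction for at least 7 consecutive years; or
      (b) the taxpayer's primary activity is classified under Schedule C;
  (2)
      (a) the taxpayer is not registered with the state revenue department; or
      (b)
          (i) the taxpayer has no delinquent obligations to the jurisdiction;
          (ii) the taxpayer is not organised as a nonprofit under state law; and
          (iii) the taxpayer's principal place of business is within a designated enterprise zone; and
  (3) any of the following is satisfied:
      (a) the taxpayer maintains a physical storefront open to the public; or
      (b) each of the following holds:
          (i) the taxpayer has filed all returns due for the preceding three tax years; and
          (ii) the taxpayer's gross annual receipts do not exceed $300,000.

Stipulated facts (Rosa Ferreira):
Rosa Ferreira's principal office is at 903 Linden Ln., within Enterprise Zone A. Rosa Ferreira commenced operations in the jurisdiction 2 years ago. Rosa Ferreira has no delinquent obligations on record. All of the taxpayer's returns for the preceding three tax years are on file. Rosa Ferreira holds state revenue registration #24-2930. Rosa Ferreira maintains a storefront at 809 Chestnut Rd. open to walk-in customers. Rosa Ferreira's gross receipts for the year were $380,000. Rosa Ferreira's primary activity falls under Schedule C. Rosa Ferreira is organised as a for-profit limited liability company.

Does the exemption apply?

(a) ≥ 7 yrs in jurisdiction — fails.
(b) Schedule C activity — met.
(1) = F OR T = true.
(a) not (state-registered) — fails.
(i) no delinquency — holds.
(ii) not (nonprofit) — holds.
(iii) in enterprise zone — met.
So (b) is satisfied (T AND T AND T).
So (2) is satisfied (F OR T).
(a) has storefront — holds.
(i) returns current — met.
(ii) receipts ≤ $300,000 — not satisfied.
(b): T AND F → false.
So (3) is satisfied (T OR F).
Overall: T AND T AND T → true.

Yes — exempt.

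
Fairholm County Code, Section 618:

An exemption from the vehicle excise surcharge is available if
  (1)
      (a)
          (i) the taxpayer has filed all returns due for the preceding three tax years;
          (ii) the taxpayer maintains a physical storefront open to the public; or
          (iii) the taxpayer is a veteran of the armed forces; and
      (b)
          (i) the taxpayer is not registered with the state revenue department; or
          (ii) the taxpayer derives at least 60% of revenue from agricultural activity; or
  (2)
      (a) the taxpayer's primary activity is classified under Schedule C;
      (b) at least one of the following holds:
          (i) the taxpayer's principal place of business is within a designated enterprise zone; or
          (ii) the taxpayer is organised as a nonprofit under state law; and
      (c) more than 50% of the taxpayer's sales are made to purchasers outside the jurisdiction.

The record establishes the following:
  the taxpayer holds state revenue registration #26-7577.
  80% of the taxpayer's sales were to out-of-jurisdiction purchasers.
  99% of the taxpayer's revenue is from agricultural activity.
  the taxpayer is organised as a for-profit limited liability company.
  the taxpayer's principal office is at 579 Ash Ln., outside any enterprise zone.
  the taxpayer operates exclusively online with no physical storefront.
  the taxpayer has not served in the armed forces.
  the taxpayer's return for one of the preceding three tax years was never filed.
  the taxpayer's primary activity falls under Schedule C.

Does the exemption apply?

No — not exempt.

(i) returns current — fails.
(ii) has storefront — not satisfied.
(iii) veteran — not met.
(a): F OR F OR F → false.
(i) not (state-registered) — fails.
(ii) ≥60% agricultural — met.
So (b) is satisfied (F OR T).
(1) = F AND T = false.
(a) Schedule C activity — satisfied.
(i) in enterprise zone — not met.
(ii) nonprofit — fails.
(b) = F OR F = false.
(c) >50% out-of-jur. sales — satisfied.
(2) = T AND F AND T = false.
Overall = F OR F = false.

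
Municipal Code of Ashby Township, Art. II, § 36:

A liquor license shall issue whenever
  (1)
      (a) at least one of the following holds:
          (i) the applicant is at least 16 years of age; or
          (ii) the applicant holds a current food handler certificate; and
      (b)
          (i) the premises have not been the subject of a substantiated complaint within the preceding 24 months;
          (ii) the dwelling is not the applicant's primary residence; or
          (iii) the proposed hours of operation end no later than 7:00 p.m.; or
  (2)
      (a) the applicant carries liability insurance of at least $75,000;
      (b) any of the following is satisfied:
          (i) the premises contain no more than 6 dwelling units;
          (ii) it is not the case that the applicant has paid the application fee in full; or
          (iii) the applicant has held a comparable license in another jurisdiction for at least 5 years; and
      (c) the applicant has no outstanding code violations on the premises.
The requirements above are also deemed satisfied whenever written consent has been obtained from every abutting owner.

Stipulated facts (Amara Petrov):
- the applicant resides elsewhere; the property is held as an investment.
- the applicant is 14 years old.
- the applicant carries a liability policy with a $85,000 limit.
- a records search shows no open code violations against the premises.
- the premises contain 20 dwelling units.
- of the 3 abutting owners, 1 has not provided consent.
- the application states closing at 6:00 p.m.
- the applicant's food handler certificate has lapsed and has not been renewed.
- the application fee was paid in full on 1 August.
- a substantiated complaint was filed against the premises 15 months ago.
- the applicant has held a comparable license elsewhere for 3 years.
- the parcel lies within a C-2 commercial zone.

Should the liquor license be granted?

(i) age ≥ 16 — not satisfied.
(ii) food handler cert. — not satisfied.
(a): F OR F → false.
(i) no complaint in 24 mo. — not met.
(ii) not (primary residence) — holds.
(iii) closes by 7 p.m. — satisfied.
(b): F OR T OR T → true.
So (1) is not satisfied (F AND T).
(a) insurance ≥ $75,000 — holds.
(i) ≤ 6 units — not satisfied.
(ii) not (fee paid) — not satisfied.
(iii) prior license ≥ 5 yr — fails.
(b) = F OR F OR F = false.
(c) no code violations — holds.
So (2) is not satisfied (T AND F AND T).
So Overall is not satisfied (F OR F).
Exception (all abutters consent) — not satisfied.
Result: main false OR exception false → false.

No — denied.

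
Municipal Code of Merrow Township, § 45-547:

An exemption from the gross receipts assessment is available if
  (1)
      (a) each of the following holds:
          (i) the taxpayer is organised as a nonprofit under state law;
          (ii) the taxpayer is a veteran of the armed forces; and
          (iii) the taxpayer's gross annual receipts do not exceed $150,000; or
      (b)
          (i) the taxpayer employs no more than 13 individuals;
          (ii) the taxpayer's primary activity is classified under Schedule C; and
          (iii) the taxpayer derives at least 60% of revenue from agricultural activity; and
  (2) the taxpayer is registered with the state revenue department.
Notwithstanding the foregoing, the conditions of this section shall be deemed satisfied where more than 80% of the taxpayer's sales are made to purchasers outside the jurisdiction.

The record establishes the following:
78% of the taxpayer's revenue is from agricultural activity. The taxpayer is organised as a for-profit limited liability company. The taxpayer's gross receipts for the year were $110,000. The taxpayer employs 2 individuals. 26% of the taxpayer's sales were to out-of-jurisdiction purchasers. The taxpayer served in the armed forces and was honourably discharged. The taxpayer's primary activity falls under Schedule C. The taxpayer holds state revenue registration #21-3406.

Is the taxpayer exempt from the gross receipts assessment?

(i) nonprofit — not satisfied.
(ii) veteran — holds.
(iii) receipts ≤ $150,000 — satisfied.
(a): F AND T AND T → false.
(i) ≤ 13 employees — holds.
(ii) Schedule C activity — holds.
(iii) ≥60% agricultural — holds.
(b): T AND T AND T → true.
(1): F OR T → true.
(2) state-registered — met.
Overall = T AND T = true.
Exception (>80% out-of-jur. sales) — not satisfied.
Result: main true OR exception false → true.

Yes — exempt.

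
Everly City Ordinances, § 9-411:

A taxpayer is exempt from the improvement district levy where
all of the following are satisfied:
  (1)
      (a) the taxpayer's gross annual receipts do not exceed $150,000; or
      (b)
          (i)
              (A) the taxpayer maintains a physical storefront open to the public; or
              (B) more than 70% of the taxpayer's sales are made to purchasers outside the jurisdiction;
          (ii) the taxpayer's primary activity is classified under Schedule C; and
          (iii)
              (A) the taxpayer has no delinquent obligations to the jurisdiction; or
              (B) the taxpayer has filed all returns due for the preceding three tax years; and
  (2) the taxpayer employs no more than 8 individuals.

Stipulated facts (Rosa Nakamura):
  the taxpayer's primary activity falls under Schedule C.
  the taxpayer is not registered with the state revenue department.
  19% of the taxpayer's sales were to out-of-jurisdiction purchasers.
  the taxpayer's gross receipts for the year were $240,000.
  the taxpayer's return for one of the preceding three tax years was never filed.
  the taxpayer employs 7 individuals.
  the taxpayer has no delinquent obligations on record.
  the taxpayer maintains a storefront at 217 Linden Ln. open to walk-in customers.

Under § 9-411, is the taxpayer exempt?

Yes — exempt.

(a) receipts ≤ $150,000 — fails.
(A) has storefront — holds.
(B) >70% out-of-jur. sales — not met.
(i): T OR F → true.
(ii) Schedule C activity — holds.
(A) no delinquency — satisfied.
(B) returns current — fails.
(iii): T OR F → true.
(b) = T AND T AND T = true.
(1): F OR T → true.
(2) ≤ 8 employees — satisfied.
Overall = T AND T = true.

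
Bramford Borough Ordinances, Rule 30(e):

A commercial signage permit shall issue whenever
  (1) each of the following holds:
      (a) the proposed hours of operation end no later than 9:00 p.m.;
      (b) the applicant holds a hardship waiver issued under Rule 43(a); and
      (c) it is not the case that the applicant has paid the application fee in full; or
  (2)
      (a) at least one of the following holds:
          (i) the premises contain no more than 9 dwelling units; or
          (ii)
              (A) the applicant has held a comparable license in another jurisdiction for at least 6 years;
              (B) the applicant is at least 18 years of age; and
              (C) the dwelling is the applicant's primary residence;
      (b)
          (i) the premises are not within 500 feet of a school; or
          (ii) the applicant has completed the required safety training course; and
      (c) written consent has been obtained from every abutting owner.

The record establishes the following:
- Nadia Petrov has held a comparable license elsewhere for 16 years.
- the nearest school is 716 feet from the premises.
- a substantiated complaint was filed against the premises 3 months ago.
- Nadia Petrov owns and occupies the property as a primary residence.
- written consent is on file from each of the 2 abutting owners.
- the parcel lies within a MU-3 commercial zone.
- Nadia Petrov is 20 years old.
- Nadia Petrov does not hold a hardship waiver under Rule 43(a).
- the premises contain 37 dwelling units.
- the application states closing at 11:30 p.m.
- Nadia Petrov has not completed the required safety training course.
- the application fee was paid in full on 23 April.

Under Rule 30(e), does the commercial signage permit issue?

Yes — granted.

(a) closes by 9 p.m. — not met.
(b) hardship waiver — not met.
(c) not (fee paid) — not met.
(1): F AND F AND F → false.
(i) ≤ 9 units — not satisfied.
(A) prior license ≥ 6 yr — met.
(B) age ≥ 18 — holds.
(C) primary residence — satisfied.
(ii): T AND T AND T → true.
(a): F OR T → true.
(i) ≥500 ft from school — holds.
(ii) safety training — not satisfied.
So (b) is satisfied (T OR F).
(c) all abutters consent — holds.
(2) = T AND T AND T = true.
Overall = F OR T = true.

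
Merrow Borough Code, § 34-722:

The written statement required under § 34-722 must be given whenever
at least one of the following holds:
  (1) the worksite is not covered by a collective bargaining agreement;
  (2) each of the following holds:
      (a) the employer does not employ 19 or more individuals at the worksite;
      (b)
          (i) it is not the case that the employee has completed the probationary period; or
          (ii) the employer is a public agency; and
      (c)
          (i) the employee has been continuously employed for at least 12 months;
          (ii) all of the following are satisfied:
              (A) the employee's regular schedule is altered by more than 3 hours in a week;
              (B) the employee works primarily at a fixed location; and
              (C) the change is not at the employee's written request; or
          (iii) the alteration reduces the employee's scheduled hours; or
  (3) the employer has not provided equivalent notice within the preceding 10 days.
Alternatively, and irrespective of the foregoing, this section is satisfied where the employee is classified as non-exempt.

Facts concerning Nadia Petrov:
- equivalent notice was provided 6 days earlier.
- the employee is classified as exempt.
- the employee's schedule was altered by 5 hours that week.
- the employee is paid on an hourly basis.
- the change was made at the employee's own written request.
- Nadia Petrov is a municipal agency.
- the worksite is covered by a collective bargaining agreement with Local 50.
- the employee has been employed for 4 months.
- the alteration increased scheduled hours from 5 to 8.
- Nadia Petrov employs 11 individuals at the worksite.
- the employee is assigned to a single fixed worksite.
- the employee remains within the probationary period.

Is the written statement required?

(1) no CBA — not met.
(a) not (≥ 19 at site) — satisfied.
(i) not (past probation) — met.
(ii) public agency — holds.
So (b) is satisfied (T OR T).
(i) tenure ≥ 12 mo. — fails.
(A) schedule shift > 3h — holds.
(B) fixed location — holds.
(C) not employee-requested — not satisfied.
(ii) = T AND T AND F = false.
(iii) hours reduced — fails.
(c) = F OR F OR F = false.
(2) = T AND T AND F = false.
(3) no recent notice — not met.
So Overall is not satisfied (F OR F OR F).
Exception (non-exempt) — not satisfied.
Result: main false OR exception false → false.

No — not required.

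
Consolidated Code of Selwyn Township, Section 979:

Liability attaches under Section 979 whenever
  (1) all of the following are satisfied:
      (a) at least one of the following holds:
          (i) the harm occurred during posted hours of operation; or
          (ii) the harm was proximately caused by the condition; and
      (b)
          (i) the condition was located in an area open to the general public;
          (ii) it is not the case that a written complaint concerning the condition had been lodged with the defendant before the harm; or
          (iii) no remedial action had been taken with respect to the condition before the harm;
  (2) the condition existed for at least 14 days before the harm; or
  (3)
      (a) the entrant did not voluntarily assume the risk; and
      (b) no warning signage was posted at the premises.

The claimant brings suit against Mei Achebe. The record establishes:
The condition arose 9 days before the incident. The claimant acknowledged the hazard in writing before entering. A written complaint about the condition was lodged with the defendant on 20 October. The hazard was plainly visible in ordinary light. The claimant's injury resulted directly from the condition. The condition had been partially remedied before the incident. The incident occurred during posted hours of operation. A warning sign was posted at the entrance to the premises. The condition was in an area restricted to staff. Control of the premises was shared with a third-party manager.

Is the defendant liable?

No — not liable.

(i) during posted hours — met.
(ii) proximate cause — met.
So (a) is satisfied (T OR T).
(i) public area — fails.
(ii) not (complaint lodged) — not satisfied.
(iii) no remedial action — fails.
So (b) is not satisfied (F OR F OR F).
(1): T AND F → false.
(2) condition ≥14 days old — not met.
(a) no assumed risk — not met.
(b) no signage posted — not met.
So (3) is not satisfied (F AND F).
Overall = F OR F OR F = false.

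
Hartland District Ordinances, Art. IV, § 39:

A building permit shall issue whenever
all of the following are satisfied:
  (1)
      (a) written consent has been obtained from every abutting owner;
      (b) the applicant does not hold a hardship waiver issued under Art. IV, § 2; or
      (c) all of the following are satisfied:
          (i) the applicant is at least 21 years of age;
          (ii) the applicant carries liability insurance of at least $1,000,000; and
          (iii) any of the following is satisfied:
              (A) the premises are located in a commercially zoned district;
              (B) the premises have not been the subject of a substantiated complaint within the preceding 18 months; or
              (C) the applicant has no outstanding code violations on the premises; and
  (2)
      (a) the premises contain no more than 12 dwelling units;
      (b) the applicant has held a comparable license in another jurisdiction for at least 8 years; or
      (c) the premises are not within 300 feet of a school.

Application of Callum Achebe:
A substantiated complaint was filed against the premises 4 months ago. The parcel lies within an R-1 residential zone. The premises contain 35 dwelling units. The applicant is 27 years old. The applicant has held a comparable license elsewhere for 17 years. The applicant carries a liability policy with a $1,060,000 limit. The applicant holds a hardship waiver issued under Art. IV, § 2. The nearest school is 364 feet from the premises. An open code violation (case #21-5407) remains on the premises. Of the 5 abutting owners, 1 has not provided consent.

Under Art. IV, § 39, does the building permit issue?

No — denied.

(a) all abutters consent — not satisfied.
(b) not (hardship waiver) — not met.
(i) age ≥ 21 — holds.
(ii) insurance ≥ $1,000,000 — satisfied.
(A) commercially zoned — fails.
(B) no complaint in 18 mo. — not met.
(C) no code violations — not satisfied.
(iii) = F OR F OR F = false.
(c) = T AND T AND F = false.
(1) = F OR F OR F = false.
(a) ≤ 12 units — not met.
(b) prior license ≥ 8 yr — met.
(c) ≥300 ft from school — satisfied.
(2) = F OR T OR T = true.
So Overall is not satisfied (F AND T).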